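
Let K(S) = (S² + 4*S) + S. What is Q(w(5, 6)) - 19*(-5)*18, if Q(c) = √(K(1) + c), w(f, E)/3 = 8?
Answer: 1710 + √30 ≈ 1715.5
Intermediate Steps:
K(S) = S² + 5*S
w(f, E) = 24 (w(f, E) = 3*8 = 24)
Q(c) = √(6 + c) (Q(c) = √(1*(5 + 1) + c) = √(1*6 + c) = √(6 + c))
Q(w(5, 6)) - 19*(-5)*18 = √(6 + 24) - 19*(-5)*18 = √30 - (-95)*18 = √30 - 1*(-1710) = √30 + 1710 = 1710 + √30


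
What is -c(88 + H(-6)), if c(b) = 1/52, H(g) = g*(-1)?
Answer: -1/52 ≈ -0.019231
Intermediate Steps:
H(g) = -g
c(b) = 1/52
-c(88 + H(-6)) = -1*1/52 = -1/52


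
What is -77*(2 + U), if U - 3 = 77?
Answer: -6314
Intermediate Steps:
U = 80 (U = 3 + 77 = 80)
-77*(2 + U) = -77*(2 + 80) = -77*82 = -6314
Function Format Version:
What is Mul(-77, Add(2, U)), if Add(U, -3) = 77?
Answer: -6314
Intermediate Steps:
U = 80 (U = Add(3, 77) = 80)
Mul(-77, Add(2, U)) = Mul(-77, Add(2, 80)) = Mul(-77, 82) = -6314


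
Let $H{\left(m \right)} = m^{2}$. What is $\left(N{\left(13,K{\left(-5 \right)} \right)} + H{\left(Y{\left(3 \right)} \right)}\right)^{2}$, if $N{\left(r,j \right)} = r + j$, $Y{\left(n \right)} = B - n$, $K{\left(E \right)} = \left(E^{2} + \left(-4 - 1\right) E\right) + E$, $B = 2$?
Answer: $3481$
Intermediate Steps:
$K{\left(E \right)} = E^{2} - 4 E$ ($K{\left(E \right)} = \left(E^{2} + \left(-4 - 1\right) E\right) + E = \left(E^{2} - 5 E\right) + E = E^{2} - 4 E$)
$Y{\left(n \right)} = 2 - n$
$N{\left(r,j \right)} = j + r$
$\left(N{\left(13,K{\left(-5 \right)} \right)} + H{\left(Y{\left(3 \right)} \right)}\right)^{2} = \left(\left(- 5 \left(-4 - 5\right) + 13\right) + \left(2 - 3\right)^{2}\right)^{2} = \left(\left(\left(-5\right) \left(-9\right) + 13\right) + \left(2 - 3\right)^{2}\right)^{2} = \left(\left(45 + 13\right) + \left(-1\right)^{2}\right)^{2} = \left(58 + 1\right)^{2} = 59^{2} = 3481$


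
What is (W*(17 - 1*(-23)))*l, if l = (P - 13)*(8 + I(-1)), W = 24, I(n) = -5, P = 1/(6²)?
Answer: -37360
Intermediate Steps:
P = 1/36 ≈ 0.027778
l = -467/12 (l = (1/36 - 13)*(8 - 5) = -467/36*3 = -467/12 ≈ -38.917)
(W*(17 - 1*(-23)))*l = (24*(17 - 1*(-23)))*(-467/12) = (24*(17 + 23))*(-467/12) = (24*40)*(-467/12) = 960*(-467/12) = -37360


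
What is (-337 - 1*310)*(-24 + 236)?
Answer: -137164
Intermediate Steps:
(-337 - 1*310)*(-24 + 236) = (-337 - 310)*212 = -647*212 = -137164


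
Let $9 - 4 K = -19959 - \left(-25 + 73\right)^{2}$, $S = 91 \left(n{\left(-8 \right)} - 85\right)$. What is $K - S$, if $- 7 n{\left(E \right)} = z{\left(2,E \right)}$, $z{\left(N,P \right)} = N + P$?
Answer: $13225$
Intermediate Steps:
$n{\left(E \right)} = - \frac{2}{7} - \frac{E}{7}$ ($n{\left(E \right)} = - \frac{2 + E}{7} = - \frac{2}{7} - \frac{E}{7}$)
$S = -7657$ ($S = 91 \left(\left(- \frac{2}{7} - - \frac{8}{7}\right) - 85\right) = 91 \left(\left(- \frac{2}{7} + \frac{8}{7}\right) - 85\right) = 91 \left(\frac{6}{7} - 85\right) = 91 \left(- \frac{589}{7}\right) = -7657$)
$K = 5568$ ($K = \frac{9}{4} - \frac{-19959 - \left(-25 + 73\right)^{2}}{4} = \frac{9}{4} - \frac{-19959 - 48^{2}}{4} = \frac{9}{4} - \frac{-19959 - 2304}{4} = \frac{9}{4} - - \frac{22263}{4} = \frac{9}{4} + \frac{22263}{4} = 5568$)
$K - S = 5568 - -7657 = 5568 + 7657 = 13225$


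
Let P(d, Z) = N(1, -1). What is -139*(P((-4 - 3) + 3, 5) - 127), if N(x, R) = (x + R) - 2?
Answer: 17931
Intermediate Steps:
N(x, R) = -2 + R + x (N(x, R) = (R + x) - 2 = -2 + R + x)
P(d, Z) = -2 (P(d, Z) = -2 - 1 + 1 = -2)
-139*(P((-4 - 3) + 3, 5) - 127) = -139*(-2 - 127) = -139*(-129) = 17931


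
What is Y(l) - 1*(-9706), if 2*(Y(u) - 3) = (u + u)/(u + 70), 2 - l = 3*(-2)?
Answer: 378655/39 ≈ 9709.1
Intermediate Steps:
l = 8 (l = 2 - 3*(-2) = 2 - 1*(-6) = 2 + 6 = 8)
Y(u) = 3 + u/(70 + u) (Y(u) = 3 + ((u + u)/(u + 70))/2 = 3 + ((2*u)/(70 + u))/2 = 3 + (2*u/(70 + u))/2 = 3 + u/(70 + u))
Y(l) - 1*(-9706) = 2*(105 + 2*8)/(70 + 8) - 1*(-9706) = 2*(105 + 16)/78 + 9706 = 2*(1/78)*121 + 9706 = 121/39 + 9706 = 378655/39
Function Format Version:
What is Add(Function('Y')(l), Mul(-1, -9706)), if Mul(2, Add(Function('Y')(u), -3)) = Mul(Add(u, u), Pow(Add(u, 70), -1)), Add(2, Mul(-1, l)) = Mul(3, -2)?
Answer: Rational(378655, 39) ≈ 9709.1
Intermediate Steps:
l = 8 (l = Add(2, Mul(-1, Mul(3, -2))) = Add(2, Mul(-1, -6)) = Add(2, 6) = 8)
Function('Y')(u) = Add(3, Mul(u, Pow(Add(70, u), -1))) (Function('Y')(u) = Add(3, Mul(Rational(1, 2), Mul(Add(u, u), Pow(Add(u, 70), -1)))) = Add(3, Mul(Rational(1, 2), Mul(Mul(2, u), Pow(Add(70, u), -1)))) = Add(3, Mul(Rational(1, 2), Mul(2, u, Pow(Add(70, u), -1)))) = Add(3, Mul(u, Pow(Add(70, u), -1))))
Add(Function('Y')(l), Mul(-1, -9706)) = Add(Mul(2, Pow(Add(70, 8), -1), Add(105, Mul(2, 8))), Mul(-1, -9706)) = Add(Mul(2, Pow(78, -1), Add(105, 16)), 9706) = Add(Mul(2, Rational(1, 78), 121), 9706) = Add(Rational(121, 39), 9706) = Rational(378655, 39)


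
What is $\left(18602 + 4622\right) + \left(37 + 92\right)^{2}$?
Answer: $39865$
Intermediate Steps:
$\left(18602 + 4622\right) + \left(37 + 92\right)^{2} = 23224 + 129^{2} = 23224 + 16641 = 39865$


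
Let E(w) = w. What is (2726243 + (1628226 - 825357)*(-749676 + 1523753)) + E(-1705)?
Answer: 621485151451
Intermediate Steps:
(2726243 + (1628226 - 825357)*(-749676 + 1523753)) + E(-1705) = (2726243 + (1628226 - 825357)*(-749676 + 1523753)) - 1705 = (2726243 + 802869*774077) - 1705 = (2726243 + 621482426913) - 1705 = 621485153156 - 1705 = 621485151451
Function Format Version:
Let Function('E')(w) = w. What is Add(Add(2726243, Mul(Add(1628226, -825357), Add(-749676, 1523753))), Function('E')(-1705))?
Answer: 621485151451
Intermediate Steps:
Add(Add(2726243, Mul(Add(1628226, -825357), Add(-749676, 1523753))), Function('E')(-1705)) = Add(Add(2726243, Mul(Add(1628226, -825357), Add(-749676, 1523753))), -1705) = Add(Add(2726243, Mul(802869, 774077)), -1705) = Add(Add(2726243, 621482426913), -1705) = Add(621485153156, -1705) = 621485151451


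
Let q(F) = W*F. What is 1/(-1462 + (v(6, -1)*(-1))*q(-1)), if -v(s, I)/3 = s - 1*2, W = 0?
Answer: -1/1462 ≈ -0.00068399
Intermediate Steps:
v(s, I) = 6 - 3*s (v(s, I) = -3*(s - 1*2) = -3*(s - 2) = -3*(-2 + s) = 6 - 3*s)
q(F) = 0 (q(F) = 0*F = 0)
1/(-1462 + (v(6, -1)*(-1))*q(-1)) = 1/(-1462 + ((6 - 3*6)*(-1))*0) = 1/(-1462 + ((6 - 18)*(-1))*0) = 1/(-1462 - 12*(-1)*0) = 1/(-1462 + 12*0) = 1/(-1462 + 0) = 1/(-1462) = -1/1462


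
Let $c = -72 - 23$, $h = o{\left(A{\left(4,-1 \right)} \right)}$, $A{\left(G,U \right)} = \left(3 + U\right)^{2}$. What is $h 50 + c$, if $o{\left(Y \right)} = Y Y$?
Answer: $705$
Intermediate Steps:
$o{\left(Y \right)} = Y^{2}$
$h = 16$ ($h = \left(\left(3 - 1\right)^{2}\right)^{2} = \left(2^{2}\right)^{2} = 4^{2} = 16$)
$c = -95$ ($c = -72 - 23 = -95$)
$h 50 + c = 16 \cdot 50 - 95 = 800 - 95 = 705$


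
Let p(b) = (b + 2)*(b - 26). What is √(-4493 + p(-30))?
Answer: 15*I*√13 ≈ 54.083*I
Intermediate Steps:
p(b) = (-26 + b)*(2 + b) (p(b) = (2 + b)*(-26 + b) = (-26 + b)*(2 + b))
√(-4493 + p(-30)) = √(-4493 + (-52 + (-30)² - 24*(-30))) = √(-4493 + (-52 + 900 + 720)) = √(-4493 + 1568) = √(-2925) = 15*I*√13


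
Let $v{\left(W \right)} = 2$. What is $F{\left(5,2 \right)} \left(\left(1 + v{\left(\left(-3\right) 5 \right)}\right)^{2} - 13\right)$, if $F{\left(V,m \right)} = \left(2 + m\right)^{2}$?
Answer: $-64$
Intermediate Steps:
$F{\left(5,2 \right)} \left(\left(1 + v{\left(\left(-3\right) 5 \right)}\right)^{2} - 13\right) = \left(2 + 2\right)^{2} \left(\left(1 + 2\right)^{2} - 13\right) = 4^{2} \left(3^{2} - 13\right) = 16 \left(9 - 13\right) = 16 \left(-4\right) = -64$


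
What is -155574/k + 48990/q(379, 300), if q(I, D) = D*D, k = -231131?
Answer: 844158923/693393000 ≈ 1.2174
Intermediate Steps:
q(I, D) = D²
-155574/k + 48990/q(379, 300) = -155574/(-231131) + 48990/(300²) = -155574*(-1/231131) + 48990/90000 = 155574/231131 + 48990*(1/90000) = 155574/231131 + 1633/3000 = 844158923/693393000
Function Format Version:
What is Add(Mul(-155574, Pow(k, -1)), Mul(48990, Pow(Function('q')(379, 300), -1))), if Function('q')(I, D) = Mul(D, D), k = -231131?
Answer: Rational(844158923, 693393000) ≈ 1.2174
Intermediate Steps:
Function('q')(I, D) = Pow(D, 2)
Add(Mul(-155574, Pow(k, -1)), Mul(48990, Pow(Function('q')(379, 300), -1))) = Add(Mul(-155574, Pow(-231131, -1)), Mul(48990, Pow(Pow(300, 2), -1))) = Add(Mul(-155574, Rational(-1, 231131)), Mul(48990, Pow(90000, -1))) = Add(Rational(155574, 231131), Mul(48990, Rational(1, 90000))) = Add(Rational(155574, 231131), Rational(1633, 3000)) = Rational(844158923, 693393000)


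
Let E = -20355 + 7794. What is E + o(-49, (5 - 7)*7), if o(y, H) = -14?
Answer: -12575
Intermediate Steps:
E = -12561
E + o(-49, (5 - 7)*7) = -12561 - 14 = -12575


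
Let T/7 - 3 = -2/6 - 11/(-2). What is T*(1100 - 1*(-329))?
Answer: 490147/6 ≈ 81691.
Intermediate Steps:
T = 343/6 (T = 21 + 7*(-2/6 - 11/(-2)) = 21 + 7*(-2*⅙ - 11*(-½)) = 21 + 7*(-⅓ + 11/2) = 21 + 7*(31/6) = 21 + 217/6 = 343/6 ≈ 57.167)
T*(1100 - 1*(-329)) = 343*(1100 - 1*(-329))/6 = 343*(1100 + 329)/6 = (343/6)*1429 = 490147/6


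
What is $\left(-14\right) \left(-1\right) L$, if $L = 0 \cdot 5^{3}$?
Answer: $0$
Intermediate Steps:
$L = 0$ ($L = 0 \cdot 125 = 0$)
$\left(-14\right) \left(-1\right) L = \left(-14\right) \left(-1\right) 0 = 14 \cdot 0 = 0$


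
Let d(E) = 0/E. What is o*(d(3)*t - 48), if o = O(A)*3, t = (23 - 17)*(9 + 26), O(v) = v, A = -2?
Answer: 288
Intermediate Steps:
d(E) = 0
t = 210 (t = 6*35 = 210)
o = -6 (o = -2*3 = -6)
o*(d(3)*t - 48) = -6*(0*210 - 48) = -6*(0 - 48) = -6*(-48) = 288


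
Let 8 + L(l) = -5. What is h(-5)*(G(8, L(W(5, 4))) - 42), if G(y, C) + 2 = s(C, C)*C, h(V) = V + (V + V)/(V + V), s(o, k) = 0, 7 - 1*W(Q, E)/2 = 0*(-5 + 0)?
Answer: 176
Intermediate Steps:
W(Q, E) = 14 (W(Q, E) = 14 - 0*(-5 + 0) = 14 - 0*(-5) = 14 - 2*0 = 14 + 0 = 14)
L(l) = -13 (L(l) = -8 - 5 = -13)
h(V) = 1 + V (h(V) = V + (2*V)/((2*V)) = V + (2*V)*(1/(2*V)) = V + 1 = 1 + V)
G(y, C) = -2 (G(y, C) = -2 + 0*C = -2 + 0 = -2)
h(-5)*(G(8, L(W(5, 4))) - 42) = (1 - 5)*(-2 - 42) = -4*(-44) = 176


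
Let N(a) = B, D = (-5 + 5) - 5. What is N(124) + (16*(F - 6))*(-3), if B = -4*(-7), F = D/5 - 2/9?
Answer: 1124/3 ≈ 374.67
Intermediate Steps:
D = -5 (D = 0 - 5 = -5)
F = -11/9 (F = -5/5 - 2/9 = -5*⅕ - 2*⅑ = -1 - 2/9 = -11/9 ≈ -1.2222)
B = 28
N(a) = 28
N(124) + (16*(F - 6))*(-3) = 28 + (16*(-11/9 - 6))*(-3) = 28 + (16*(-65/9))*(-3) = 28 - 1040/9*(-3) = 28 + 1040/3 = 1124/3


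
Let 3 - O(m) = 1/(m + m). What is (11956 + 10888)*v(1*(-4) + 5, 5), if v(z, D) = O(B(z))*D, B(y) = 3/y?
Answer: 970870/3 ≈ 3.2362e+5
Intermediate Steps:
O(m) = 3 - 1/(2*m) (O(m) = 3 - 1/(m + m) = 3 - 1/(2*m))
v(z, D) = D*(3 - z/6) (v(z, D) = (3 - z/3/2)*D = (3 - z/6)*D = D*(3 - z/6))
(11956 + 10888)*v(1*(-4) + 5, 5) = (11956 + 10888)*((⅙)*5*(18 - (1*(-4) + 5))) = 22844*((⅙)*5*(18 - (-4 + 5))) = 22844*((⅙)*5*(18 - 1*1)) = 22844*((⅙)*5*(18 - 1)) = 22844*((⅙)*5*17) = 22844*(85/6) = 970870/3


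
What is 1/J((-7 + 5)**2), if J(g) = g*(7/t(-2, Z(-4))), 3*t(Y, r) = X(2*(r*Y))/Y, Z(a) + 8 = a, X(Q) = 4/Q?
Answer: -1/2016 ≈ -0.00049603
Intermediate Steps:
Z(a) = -8 + a
t(Y, r) = 2/(3*Y**2*r) (t(Y, r) = ((4/((2*(r*Y))))/Y)/3 = ((4/((2*(Y*r))))/Y)/3 = ((4/((2*Y*r)))/Y)/3 = ((4*(1/(2*Y*r)))/Y)/3 = ((2/(Y*r))/Y)/3 = (2/(Y**2*r))/3 = 2/(3*Y**2*r))
J(g) = -504*g (J(g) = g*(7/(((2/3)/((-2)**2*(-8 - 4))))) = g*(7/(((2/3)*(1/4)/(-12)))) = g*(7/(((2/3)*(1/4)*(-1/12)))) = g*(7/(-1/72)) = g*(7*(-72)) = g*(-504) = -504*g)
1/J((-7 + 5)**2) = 1/(-504*(-7 + 5)**2) = 1/(-504*(-2)**2) = 1/(-504*4) = 1/(-2016) = -1/2016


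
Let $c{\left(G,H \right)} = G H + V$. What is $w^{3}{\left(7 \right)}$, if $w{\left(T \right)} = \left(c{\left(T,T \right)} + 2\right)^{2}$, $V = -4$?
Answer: $10779215329$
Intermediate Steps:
$c{\left(G,H \right)} = -4 + G H$ ($c{\left(G,H \right)} = G H - 4 = -4 + G H$)
$w{\left(T \right)} = \left(-2 + T^{2}\right)^{2}$ ($w{\left(T \right)} = \left(\left(-4 + T T\right) + 2\right)^{2} = \left(\left(-4 + T^{2}\right) + 2\right)^{2} = \left(-2 + T^{2}\right)^{2}$)
$w^{3}{\left(7 \right)} = \left(\left(-2 + 7^{2}\right)^{2}\right)^{3} = \left(\left(-2 + 49\right)^{2}\right)^{3} = \left(47^{2}\right)^{3} = 2209^{3} = 10779215329$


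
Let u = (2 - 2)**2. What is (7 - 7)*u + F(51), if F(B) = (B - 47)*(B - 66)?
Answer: -60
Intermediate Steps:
F(B) = (-66 + B)*(-47 + B) (F(B) = (-47 + B)*(-66 + B) = (-66 + B)*(-47 + B))
u = 0 (u = 0**2 = 0)
(7 - 7)*u + F(51) = (7 - 7)*0 + (3102 + 51**2 - 113*51) = 0*0 + (3102 + 2601 - 5763) = 0 - 60 = -60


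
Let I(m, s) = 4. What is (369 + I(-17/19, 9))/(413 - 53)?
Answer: 373/360 ≈ 1.0361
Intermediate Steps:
(369 + I(-17/19, 9))/(413 - 53) = (369 + 4)/(413 - 53) = 373/360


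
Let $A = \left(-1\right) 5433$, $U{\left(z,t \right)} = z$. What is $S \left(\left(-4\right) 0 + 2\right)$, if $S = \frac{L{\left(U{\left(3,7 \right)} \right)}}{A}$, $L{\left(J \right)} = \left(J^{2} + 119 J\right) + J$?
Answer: $- \frac{246}{1811} \approx -0.13584$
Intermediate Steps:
$A = -5433$
$L{\left(J \right)} = J^{2} + 120 J$
$S = - \frac{123}{1811}$ ($S = \frac{3 \left(120 + 3\right)}{-5433} = 3 \cdot 123 \left(- \frac{1}{5433}\right) = 369 \left(- \frac{1}{5433}\right) = - \frac{123}{1811} \approx -0.067918$)
$S \left(\left(-4\right) 0 + 2\right) = - \frac{123 \left(\left(-4\right) 0 + 2\right)}{1811} = - \frac{123 \left(0 + 2\right)}{1811} = \left(- \frac{123}{1811}\right) 2 = - \frac{246}{1811}$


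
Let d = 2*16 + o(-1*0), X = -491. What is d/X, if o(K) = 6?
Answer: -38/491 ≈ -0.077393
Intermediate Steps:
d = 38 (d = 2*16 + 6 = 32 + 6 = 38)
d/X = 38/(-491) = 38*(-1/491) = -38/491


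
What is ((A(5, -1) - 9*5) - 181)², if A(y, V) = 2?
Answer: 50176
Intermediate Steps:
((A(5, -1) - 9*5) - 181)² = ((2 - 9*5) - 181)² = ((2 - 45) - 181)² = (-43 - 181)² = (-224)² = 50176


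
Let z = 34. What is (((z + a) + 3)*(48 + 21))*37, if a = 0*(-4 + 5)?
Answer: 94461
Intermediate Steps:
a = 0 (a = 0*1 = 0)
(((z + a) + 3)*(48 + 21))*37 = (((34 + 0) + 3)*(48 + 21))*37 = ((34 + 3)*69)*37 = (37*69)*37 = 2553*37 = 94461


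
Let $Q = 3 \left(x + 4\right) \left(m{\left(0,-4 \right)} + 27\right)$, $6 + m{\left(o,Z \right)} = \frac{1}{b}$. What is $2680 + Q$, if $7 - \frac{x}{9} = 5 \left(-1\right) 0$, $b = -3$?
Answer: $6834$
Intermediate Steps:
$x = 63$ ($x = 63 - 9 \cdot 5 \left(-1\right) 0 = 63 - 9 \left(\left(-5\right) 0\right) = 63 - 0 = 63 + 0 = 63$)
$m{\left(o,Z \right)} = - \frac{19}{3}$ ($m{\left(o,Z \right)} = -6 + \frac{1}{-3} = -6 - \frac{1}{3} = - \frac{19}{3}$)
$Q = 4154$ ($Q = 3 \left(63 + 4\right) \left(- \frac{19}{3} + 27\right) = 3 \cdot 67 \cdot \frac{62}{3} = 201 \cdot \frac{62}{3} = 4154$)
$2680 + Q = 2680 + 4154 = 6834$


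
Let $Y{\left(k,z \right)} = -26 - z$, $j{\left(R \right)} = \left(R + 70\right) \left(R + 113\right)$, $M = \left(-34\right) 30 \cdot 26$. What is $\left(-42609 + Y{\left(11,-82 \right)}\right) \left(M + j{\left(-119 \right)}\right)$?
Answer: $1115994978$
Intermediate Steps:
$M = -26520$ ($M = \left(-1020\right) 26 = -26520$)
$j{\left(R \right)} = \left(70 + R\right) \left(113 + R\right)$
$\left(-42609 + Y{\left(11,-82 \right)}\right) \left(M + j{\left(-119 \right)}\right) = \left(-42609 - -56\right) \left(-26520 + \left(7910 + \left(-119\right)^{2} + 183 \left(-119\right)\right)\right) = \left(-42609 + \left(-26 + 82\right)\right) \left(-26520 + \left(7910 + 14161 - 21777\right)\right) = \left(-42609 + 56\right) \left(-26520 + 294\right) = \left(-42553\right) \left(-26226\right) = 1115994978$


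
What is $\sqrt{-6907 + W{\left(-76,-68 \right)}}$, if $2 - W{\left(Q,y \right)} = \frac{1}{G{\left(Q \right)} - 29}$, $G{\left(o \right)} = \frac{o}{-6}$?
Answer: $\frac{i \sqrt{338342}}{7} \approx 83.096 i$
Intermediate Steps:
$G{\left(o \right)} = - \frac{o}{6}$ ($G{\left(o \right)} = o \left(- \frac{1}{6}\right) = - \frac{o}{6}$)
$W{\left(Q,y \right)} = 2 - \frac{1}{-29 - \frac{Q}{6}}$ ($W{\left(Q,y \right)} = 2 - \frac{1}{- \frac{Q}{6} - 29} = 2 - \frac{1}{-29 - \frac{Q}{6}}$)
$\sqrt{-6907 + W{\left(-76,-68 \right)}} = \sqrt{-6907 + \frac{2 \left(177 - 76\right)}{174 - 76}} = \sqrt{-6907 + 2 \cdot \frac{1}{98} \cdot 101} = \sqrt{-6907 + \frac{101}{49}} = \sqrt{- \frac{338342}{49}} = \frac{i \sqrt{338342}}{7}$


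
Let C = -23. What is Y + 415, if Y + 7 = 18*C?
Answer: -6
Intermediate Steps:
Y = -421 (Y = -7 + 18*(-23) = -7 - 414 = -421)
Y + 415 = -421 + 415 = -6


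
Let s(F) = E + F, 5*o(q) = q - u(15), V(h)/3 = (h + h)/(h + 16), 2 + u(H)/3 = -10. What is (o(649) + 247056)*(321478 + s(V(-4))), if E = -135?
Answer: 79433245813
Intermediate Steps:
u(H) = -36 (u(H) = -6 + 3*(-10) = -6 - 30 = -36)
V(h) = 6*h/(16 + h) (V(h) = 3*((h + h)/(h + 16)) = 3*((2*h)/(16 + h)) = 3*(2*h/(16 + h)) = 6*h/(16 + h))
o(q) = 36/5 + q/5 (o(q) = (q - 1*(-36))/5 = (q + 36)/5 = (36 + q)/5 = 36/5 + q/5)
s(F) = -135 + F
(o(649) + 247056)*(321478 + s(V(-4))) = ((36/5 + (⅕)*649) + 247056)*(321478 + (-135 + 6*(-4)/(16 - 4))) = ((36/5 + 649/5) + 247056)*(321478 + (-135 + 6*(-4)/12)) = (137 + 247056)*(321478 + (-135 + 6*(-4)*(1/12))) = 247193*(321478 + (-135 - 2)) = 247193*(321478 - 137) = 247193*321341 = 79433245813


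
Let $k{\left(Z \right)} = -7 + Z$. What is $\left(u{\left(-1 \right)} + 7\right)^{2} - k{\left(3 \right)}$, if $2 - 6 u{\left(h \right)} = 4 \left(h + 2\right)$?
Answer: $\frac{436}{9} \approx 48.444$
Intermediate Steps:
$u{\left(h \right)} = -1 - \frac{2 h}{3}$ ($u{\left(h \right)} = \frac{1}{3} - \frac{4 \left(h + 2\right)}{6} = \frac{1}{3} - \frac{4 \left(2 + h\right)}{6} = \frac{1}{3} - \frac{8 + 4 h}{6} = \frac{1}{3} - \left(\frac{4}{3} + \frac{2 h}{3}\right) = -1 - \frac{2 h}{3}$)
$\left(u{\left(-1 \right)} + 7\right)^{2} - k{\left(3 \right)} = \left(\left(-1 - - \frac{2}{3}\right) + 7\right)^{2} - \left(-7 + 3\right) = \left(\left(-1 + \frac{2}{3}\right) + 7\right)^{2} - -4 = \left(- \frac{1}{3} + 7\right)^{2} + 4 = \left(\frac{20}{3}\right)^{2} + 4 = \frac{400}{9} + 4 = \frac{436}{9}$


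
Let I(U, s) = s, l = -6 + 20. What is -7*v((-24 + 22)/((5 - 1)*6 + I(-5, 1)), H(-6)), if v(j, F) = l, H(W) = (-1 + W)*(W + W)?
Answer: -98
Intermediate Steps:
l = 14
H(W) = 2*W*(-1 + W) (H(W) = (-1 + W)*(2*W) = 2*W*(-1 + W))
v(j, F) = 14
-7*v((-24 + 22)/((5 - 1)*6 + I(-5, 1)), H(-6)) = -7*14 = -98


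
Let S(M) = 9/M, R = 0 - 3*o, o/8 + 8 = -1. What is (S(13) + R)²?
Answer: 7935489/169 ≈ 46956.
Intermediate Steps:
o = -72 (o = -64 + 8*(-1) = -64 - 8 = -72)
R = 216 (R = 0 - 3*(-72) = 0 + 216 = 216)
(S(13) + R)² = (9/13 + 216)² = (2817/13)² = 7935489/169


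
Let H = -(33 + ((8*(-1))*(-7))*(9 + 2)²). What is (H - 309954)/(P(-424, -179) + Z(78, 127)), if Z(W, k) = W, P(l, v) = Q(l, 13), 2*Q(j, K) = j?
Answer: 316763/134 ≈ 2363.9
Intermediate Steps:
Q(j, K) = j/2
P(l, v) = l/2
H = -6809 (H = -(33 - 8*(-7)*11²) = -(33 + 56*121) = -(33 + 6776) = -1*6809 = -6809)
(H - 309954)/(P(-424, -179) + Z(78, 127)) = (-6809 - 309954)/((½)*(-424) + 78) = -316763/(-212 + 78) = -316763/(-134) = -316763*(-1/134) = 316763/134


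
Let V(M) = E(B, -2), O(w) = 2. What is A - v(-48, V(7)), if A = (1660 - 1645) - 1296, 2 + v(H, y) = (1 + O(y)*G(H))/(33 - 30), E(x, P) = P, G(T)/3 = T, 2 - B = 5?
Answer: -3550/3 ≈ -1183.3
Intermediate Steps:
B = -3 (B = 2 - 1*5 = 2 - 5 = -3)
G(T) = 3*T
V(M) = -2
v(H, y) = -5/3 + 2*H (v(H, y) = -2 + (1 + 2*(3*H))/(33 - 30) = -2 + (1 + 6*H)/3 = -2 + (1 + 6*H)*(1/3) = -2 + (1/3 + 2*H) = -5/3 + 2*H)
A = -1281 (A = 15 - 1296 = -1281)
A - v(-48, V(7)) = -1281 - (-5/3 + 2*(-48)) = -1281 - (-5/3 - 96) = -1281 - 1*(-293/3) = -1281 + 293/3 = -3550/3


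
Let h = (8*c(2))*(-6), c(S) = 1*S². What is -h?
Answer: 192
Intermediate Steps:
c(S) = S²
h = -192 (h = (8*2²)*(-6) = (8*4)*(-6) = 32*(-6) = -192)
-h = -1*(-192) = 192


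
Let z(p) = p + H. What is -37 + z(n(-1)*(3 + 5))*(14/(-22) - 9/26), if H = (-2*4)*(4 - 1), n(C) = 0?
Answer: -1919/143 ≈ -13.420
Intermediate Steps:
H = -24 (H = -8*3 = -24)
z(p) = -24 + p (z(p) = p - 24 = -24 + p)
-37 + z(n(-1)*(3 + 5))*(14/(-22) - 9/26) = -37 + (-24 + 0*(3 + 5))*(14/(-22) - 9/26) = -37 + (-24 + 0*8)*(14*(-1/22) - 9*1/26) = -37 + (-24 + 0)*(-7/11 - 9/26) = -37 - 24*(-281/286) = -37 + 3372/143 = -1919/143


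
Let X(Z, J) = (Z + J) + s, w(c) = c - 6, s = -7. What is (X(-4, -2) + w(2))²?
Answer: 289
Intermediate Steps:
w(c) = -6 + c
X(Z, J) = -7 + J + Z (X(Z, J) = (Z + J) - 7 = (J + Z) - 7 = -7 + J + Z)
(X(-4, -2) + w(2))² = ((-7 - 2 - 4) + (-6 + 2))² = (-13 - 4)² = (-17)² = 289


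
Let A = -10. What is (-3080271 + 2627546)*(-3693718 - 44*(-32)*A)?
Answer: 1678612849550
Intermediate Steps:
(-3080271 + 2627546)*(-3693718 - 44*(-32)*A) = (-3080271 + 2627546)*(-3693718 - 44*(-32)*(-10)) = -452725*(-3693718 - (-1408)*(-10)) = -452725*(-3693718 - 1*14080) = -452725*(-3693718 - 14080) = -452725*(-3707798) = 1678612849550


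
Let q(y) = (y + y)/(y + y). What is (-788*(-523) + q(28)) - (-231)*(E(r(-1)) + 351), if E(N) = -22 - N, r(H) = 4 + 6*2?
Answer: 484428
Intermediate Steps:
r(H) = 16 (r(H) = 4 + 12 = 16)
q(y) = 1 (q(y) = (2*y)/((2*y)) = (2*y)*(1/(2*y)) = 1)
(-788*(-523) + q(28)) - (-231)*(E(r(-1)) + 351) = (-788*(-523) + 1) - (-231)*((-22 - 1*16) + 351) = (412124 + 1) - (-231)*((-22 - 16) + 351) = 412125 - (-231)*(-38 + 351) = 412125 - (-231)*313 = 412125 - 1*(-72303) = 412125 + 72303 = 484428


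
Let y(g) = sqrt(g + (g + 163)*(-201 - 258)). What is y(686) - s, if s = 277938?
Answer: -277938 + I*sqrt(389005) ≈ -2.7794e+5 + 623.7*I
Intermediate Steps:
y(g) = sqrt(-74817 - 458*g) (y(g) = sqrt(g + (163 + g)*(-459)) = sqrt(g + (-74817 - 459*g)) = sqrt(-74817 - 458*g))
y(686) - s = sqrt(-74817 - 458*686) - 1*277938 = sqrt(-74817 - 314188) - 277938 = sqrt(-389005) - 277938 = I*sqrt(389005) - 277938 = -277938 + I*sqrt(389005)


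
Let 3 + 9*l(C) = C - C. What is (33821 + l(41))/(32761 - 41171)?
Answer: -50731/12615 ≈ -4.0215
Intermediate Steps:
l(C) = -1/3 (l(C) = -1/3 + (C - C)/9 = -1/3 + (1/9)*0 = -1/3 + 0 = -1/3)
(33821 + l(41))/(32761 - 41171) = (33821 - 1/3)/(32761 - 41171) = (101462/3)/(-8410) = (101462/3)*(-1/8410) = -50731/12615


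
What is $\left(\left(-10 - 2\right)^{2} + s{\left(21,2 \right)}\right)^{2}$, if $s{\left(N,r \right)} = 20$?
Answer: $26896$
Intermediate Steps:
$\left(\left(-10 - 2\right)^{2} + s{\left(21,2 \right)}\right)^{2} = \left(\left(-10 - 2\right)^{2} + 20\right)^{2} = \left(\left(-12\right)^{2} + 20\right)^{2} = \left(144 + 20\right)^{2} = 164^{2} = 26896$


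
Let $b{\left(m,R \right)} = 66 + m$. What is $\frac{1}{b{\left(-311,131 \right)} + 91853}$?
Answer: $\frac{1}{91608} \approx 1.0916 \cdot 10^{-5}$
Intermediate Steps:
$\frac{1}{b{\left(-311,131 \right)} + 91853} = \frac{1}{\left(66 - 311\right) + 91853} = \frac{1}{-245 + 91853} = \frac{1}{91608}$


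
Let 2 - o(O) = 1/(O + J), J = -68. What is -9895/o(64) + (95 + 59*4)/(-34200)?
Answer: -50134777/11400 ≈ -4397.8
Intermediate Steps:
o(O) = 2 - 1/(-68 + O) (o(O) = 2 - 1/(O - 68) = 2 - 1/(-68 + O))
-9895/o(64) + (95 + 59*4)/(-34200) = -9895*(-68 + 64)/(-137 + 2*64) + (95 + 59*4)/(-34200) = -9895*(-4/(-137 + 128)) + (95 + 236)*(-1/34200) = -9895/((-1/4*(-9))) + 331*(-1/34200) = -9895/9/4 - 331/34200 = -9895*4/9 - 331/34200 = -39580/9 - 331/34200 = -50134777/11400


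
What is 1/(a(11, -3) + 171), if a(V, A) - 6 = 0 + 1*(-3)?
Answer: 1/174 ≈ 0.0057471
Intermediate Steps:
a(V, A) = 3 (a(V, A) = 6 + (0 + 1*(-3)) = 6 + (0 - 3) = 6 - 3 = 3)
1/(a(11, -3) + 171) = 1/(3 + 171) = 1/174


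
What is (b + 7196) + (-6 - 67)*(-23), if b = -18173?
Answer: -9298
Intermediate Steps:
(b + 7196) + (-6 - 67)*(-23) = (-18173 + 7196) + (-6 - 67)*(-23) = -10977 - 73*(-23) = -10977 + 1679 = -9298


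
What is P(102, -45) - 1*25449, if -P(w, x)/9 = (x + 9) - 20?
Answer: -24945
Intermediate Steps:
P(w, x) = 99 - 9*x (P(w, x) = -9*((x + 9) - 20) = -9*((9 + x) - 20) = -9*(-11 + x) = 99 - 9*x)
P(102, -45) - 1*25449 = (99 - 9*(-45)) - 1*25449 = (99 + 405) - 25449 = 504 - 25449 = -24945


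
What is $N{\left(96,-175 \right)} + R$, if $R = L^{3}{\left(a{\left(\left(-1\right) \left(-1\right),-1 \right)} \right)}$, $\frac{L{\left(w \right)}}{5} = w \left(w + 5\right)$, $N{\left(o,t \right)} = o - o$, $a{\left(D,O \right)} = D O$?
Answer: $-8000$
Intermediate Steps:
$N{\left(o,t \right)} = 0$
$L{\left(w \right)} = 5 w \left(5 + w\right)$ ($L{\left(w \right)} = 5 w \left(w + 5\right) = 5 w \left(5 + w\right)$)
$R = -8000$ ($R = \left(5 \left(-1\right) \left(-1\right) \left(-1\right) \left(5 + \left(-1\right) \left(-1\right) \left(-1\right)\right)\right)^{3} = \left(5 \cdot 1 \left(-1\right) \left(5 + 1 \left(-1\right)\right)\right)^{3} = \left(5 \left(-1\right) \left(5 - 1\right)\right)^{3} = \left(5 \left(-1\right) 4\right)^{3} = \left(-20\right)^{3} = -8000$)
$N{\left(96,-175 \right)} + R = 0 - 8000 = -8000$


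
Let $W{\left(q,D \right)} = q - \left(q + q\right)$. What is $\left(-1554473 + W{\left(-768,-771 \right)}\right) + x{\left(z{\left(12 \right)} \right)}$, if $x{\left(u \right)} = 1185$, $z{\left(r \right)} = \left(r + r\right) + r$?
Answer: $-1552520$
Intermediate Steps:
$z{\left(r \right)} = 3 r$ ($z{\left(r \right)} = 2 r + r = 3 r$)
$W{\left(q,D \right)} = - q$ ($W{\left(q,D \right)} = q - 2 q = - q$)
$\left(-1554473 + W{\left(-768,-771 \right)}\right) + x{\left(z{\left(12 \right)} \right)} = \left(-1554473 - -768\right) + 1185 = \left(-1554473 + 768\right) + 1185 = -1553705 + 1185 = -1552520$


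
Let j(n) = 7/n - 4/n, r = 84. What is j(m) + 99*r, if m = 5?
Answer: 41583/5 ≈ 8316.6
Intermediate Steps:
j(n) = 3/n
j(m) + 99*r = 3/5 + 99*84 = 3*(⅕) + 8316 = ⅗ + 8316 = 41583/5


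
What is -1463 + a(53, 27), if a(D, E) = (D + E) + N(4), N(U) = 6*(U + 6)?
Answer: -1323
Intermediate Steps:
N(U) = 36 + 6*U (N(U) = 6*(6 + U) = 36 + 6*U)
a(D, E) = 60 + D + E (a(D, E) = (D + E) + (36 + 6*4) = (D + E) + (36 + 24) = (D + E) + 60 = 60 + D + E)
-1463 + a(53, 27) = -1463 + (60 + 53 + 27) = -1463 + 140 = -1323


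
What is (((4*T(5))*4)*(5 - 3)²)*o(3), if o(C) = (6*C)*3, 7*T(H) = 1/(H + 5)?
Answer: 1728/35 ≈ 49.371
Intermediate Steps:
T(H) = 1/(7*(5 + H)) (T(H) = 1/(7*(H + 5)) = 1/(7*(5 + H)))
o(C) = 18*C
(((4*T(5))*4)*(5 - 3)²)*o(3) = (((4*(1/(7*(5 + 5))))*4)*(5 - 3)²)*(18*3) = (((4*((⅐)/10))*4)*2²)*54 = (((4*((⅐)*(⅒)))*4)*4)*54 = (((4*(1/70))*4)*4)*54 = (((2/35)*4)*4)*54 = ((8/35)*4)*54 = (32/35)*54 = 1728/35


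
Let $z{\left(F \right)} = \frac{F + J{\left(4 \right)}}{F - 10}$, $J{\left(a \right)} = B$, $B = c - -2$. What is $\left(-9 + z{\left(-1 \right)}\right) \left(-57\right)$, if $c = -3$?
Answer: $\frac{5529}{11} \approx 502.64$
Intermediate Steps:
$B = -1$ ($B = -3 - -2 = -3 + 2 = -1$)
$J{\left(a \right)} = -1$
$z{\left(F \right)} = \frac{-1 + F}{-10 + F}$ ($z{\left(F \right)} = \frac{F - 1}{F - 10} = \frac{-1 + F}{-10 + F}$)
$\left(-9 + z{\left(-1 \right)}\right) \left(-57\right) = \left(-9 + \frac{-1 - 1}{-10 - 1}\right) \left(-57\right) = \left(-9 + \frac{1}{-11} \left(-2\right)\right) \left(-57\right) = \left(-9 - - \frac{2}{11}\right) \left(-57\right) = \left(-9 + \frac{2}{11}\right) \left(-57\right) = \left(- \frac{97}{11}\right) \left(-57\right) = \frac{5529}{11}$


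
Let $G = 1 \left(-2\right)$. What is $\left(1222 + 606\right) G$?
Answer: $-3656$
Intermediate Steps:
$G = -2$
$\left(1222 + 606\right) G = \left(1222 + 606\right) \left(-2\right) = 1828 \left(-2\right) = -3656$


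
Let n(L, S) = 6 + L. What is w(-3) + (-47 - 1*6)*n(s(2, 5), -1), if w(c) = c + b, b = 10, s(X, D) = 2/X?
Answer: -364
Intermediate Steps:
w(c) = 10 + c (w(c) = c + 10 = 10 + c)
w(-3) + (-47 - 1*6)*n(s(2, 5), -1) = (10 - 3) + (-47 - 1*6)*(6 + 2/2) = 7 + (-47 - 6)*(6 + 2*(½)) = 7 - 53*(6 + 1) = 7 - 53*7 = 7 - 371 = -364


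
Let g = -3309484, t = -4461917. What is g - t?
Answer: 1152433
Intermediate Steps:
g - t = -3309484 - 1*(-4461917) = -3309484 + 4461917 = 1152433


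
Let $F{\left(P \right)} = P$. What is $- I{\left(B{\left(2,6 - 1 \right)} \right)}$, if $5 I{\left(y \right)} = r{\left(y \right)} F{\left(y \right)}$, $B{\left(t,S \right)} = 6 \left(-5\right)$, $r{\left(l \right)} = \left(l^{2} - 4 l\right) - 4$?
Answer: $6096$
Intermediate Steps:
$r{\left(l \right)} = -4 + l^{2} - 4 l$
$B{\left(t,S \right)} = -30$
$I{\left(y \right)} = \frac{y \left(-4 + y^{2} - 4 y\right)}{5}$ ($I{\left(y \right)} = \frac{\left(-4 + y^{2} - 4 y\right) y}{5} = \frac{y \left(-4 + y^{2} - 4 y\right)}{5}$)
$- I{\left(B{\left(2,6 - 1 \right)} \right)} = - \frac{\left(-30\right) \left(-4 + \left(-30\right)^{2} - -120\right)}{5} = - \frac{\left(-30\right) \left(-4 + 900 + 120\right)}{5} = - \frac{\left(-30\right) 1016}{5} = \left(-1\right) \left(-6096\right) = 6096$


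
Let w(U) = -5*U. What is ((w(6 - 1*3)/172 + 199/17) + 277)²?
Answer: 712202654241/8549776 ≈ 83301.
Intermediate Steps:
((w(6 - 1*3)/172 + 199/17) + 277)² = ((-5*(6 - 1*3)/172 + 199/17) + 277)² = ((-5*(6 - 3)*(1/172) + 199*(1/17)) + 277)² = ((-5*3*(1/172) + 199/17) + 277)² = ((-15*1/172 + 199/17) + 277)² = ((-15/172 + 199/17) + 277)² = (33973/2924 + 277)² = (843921/2924)² = 712202654241/8549776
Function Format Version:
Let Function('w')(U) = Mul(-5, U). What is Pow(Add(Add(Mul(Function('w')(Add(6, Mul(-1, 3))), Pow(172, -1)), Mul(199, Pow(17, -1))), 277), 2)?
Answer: Rational(712202654241, 8549776) ≈ 83301.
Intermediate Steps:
Pow(Add(Add(Mul(Function('w')(Add(6, Mul(-1, 3))), Pow(172, -1)), Mul(199, Pow(17, -1))), 277), 2) = Pow(Add(Add(Mul(Mul(-5, Add(6, Mul(-1, 3))), Pow(172, -1)), Mul(199, Pow(17, -1))), 277), 2) = Pow(Add(Add(Mul(Mul(-5, Add(6, -3)), Rational(1, 172)), Mul(199, Rational(1, 17))), 277), 2) = Pow(Add(Add(Mul(Mul(-5, 3), Rational(1, 172)), Rational(199, 17)), 277), 2) = Pow(Add(Add(Mul(-15, Rational(1, 172)), Rational(199, 17)), 277), 2) = Pow(Add(Add(Rational(-15, 172), Rational(199, 17)), 277), 2) = Pow(Add(Rational(33973, 2924), 277), 2) = Pow(Rational(843921, 2924), 2) = Rational(712202654241, 8549776)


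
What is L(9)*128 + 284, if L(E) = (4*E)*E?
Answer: 41756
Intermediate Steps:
L(E) = 4*E²
L(9)*128 + 284 = (4*9²)*128 + 284 = (4*81)*128 + 284 = 324*128 + 284 = 41472 + 284 = 41756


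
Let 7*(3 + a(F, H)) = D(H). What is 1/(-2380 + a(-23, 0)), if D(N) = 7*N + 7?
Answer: -1/2382 ≈ -0.00041982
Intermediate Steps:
D(N) = 7 + 7*N
a(F, H) = -2 + H (a(F, H) = -3 + (7 + 7*H)/7 = -3 + (1 + H) = -2 + H)
1/(-2380 + a(-23, 0)) = 1/(-2380 + (-2 + 0)) = 1/(-2380 - 2) = 1/(-2382) = -1/2382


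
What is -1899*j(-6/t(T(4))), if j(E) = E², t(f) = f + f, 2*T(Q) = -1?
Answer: -68364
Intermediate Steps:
T(Q) = -½ (T(Q) = (½)*(-1) = -½)
t(f) = 2*f
-1899*j(-6/t(T(4))) = -1899*(-6/(2*(-½)))² = -1899*(-6/(-1))² = -1899*(-6*(-1))² = -1899*6² = -1899*36 = -68364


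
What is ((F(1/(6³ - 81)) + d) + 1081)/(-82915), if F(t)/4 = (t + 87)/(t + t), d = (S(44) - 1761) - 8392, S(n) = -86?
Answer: -14334/82915 ≈ -0.17288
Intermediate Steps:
d = -10239 (d = (-86 - 1761) - 8392 = -1847 - 8392 = -10239)
F(t) = 2*(87 + t)/t (F(t) = 4*((t + 87)/(t + t)) = 4*((87 + t)/((2*t))) = 4*((87 + t)*(1/(2*t))) = 4*((87 + t)/(2*t)) = 2*(87 + t)/t)
((F(1/(6³ - 81)) + d) + 1081)/(-82915) = (((2 + 174/(1/(6³ - 81))) - 10239) + 1081)/(-82915) = (((2 + 174/(1/(216 - 81))) - 10239) + 1081)*(-1/82915) = (((2 + 174/(1/135)) - 10239) + 1081)*(-1/82915) = (((2 + 174*135) - 10239) + 1081)*(-1/82915) = (((2 + 23490) - 10239) + 1081)*(-1/82915) = ((23492 - 10239) + 1081)*(-1/82915) = (13253 + 1081)*(-1/82915) = 14334*(-1/82915) = -14334/82915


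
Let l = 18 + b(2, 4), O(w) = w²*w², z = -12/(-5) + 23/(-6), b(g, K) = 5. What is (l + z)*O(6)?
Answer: 139752/5 ≈ 27950.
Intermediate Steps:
z = -43/30 (z = -12*(-⅕) + 23*(-⅙) = 12/5 - 23/6 = -43/30 ≈ -1.4333)
O(w) = w⁴
l = 23 (l = 18 + 5 = 23)
(l + z)*O(6) = (23 - 43/30)*6⁴ = (647/30)*1296 = 139752/5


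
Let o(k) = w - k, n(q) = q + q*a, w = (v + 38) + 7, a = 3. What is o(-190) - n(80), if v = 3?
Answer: -82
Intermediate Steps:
w = 48 (w = (3 + 38) + 7 = 41 + 7 = 48)
n(q) = 4*q (n(q) = q + q*3 = q + 3*q = 4*q)
o(k) = 48 - k
o(-190) - n(80) = (48 - 1*(-190)) - 4*80 = (48 + 190) - 1*320 = 238 - 320 = -82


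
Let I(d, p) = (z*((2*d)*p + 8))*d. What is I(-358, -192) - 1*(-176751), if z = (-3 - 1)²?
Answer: -787308689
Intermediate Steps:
z = 16 (z = (-4)² = 16)
I(d, p) = d*(128 + 32*d*p) (I(d, p) = (16*((2*d)*p + 8))*d = (16*(2*d*p + 8))*d = (16*(8 + 2*d*p))*d = (128 + 32*d*p)*d = d*(128 + 32*d*p))
I(-358, -192) - 1*(-176751) = 32*(-358)*(4 - 358*(-192)) - 1*(-176751) = 32*(-358)*(4 + 68736) + 176751 = 32*(-358)*68740 + 176751 = -787485440 + 176751 = -787308689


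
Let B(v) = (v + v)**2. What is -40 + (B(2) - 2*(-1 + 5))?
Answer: -32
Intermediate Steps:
B(v) = 4*v**2 (B(v) = (2*v)**2 = 4*v**2)
-40 + (B(2) - 2*(-1 + 5)) = -40 + (4*2**2 - 2*(-1 + 5)) = -40 + (4*4 - 2*4) = -40 + (16 - 1*8) = -40 + (16 - 8) = -40 + 8 = -32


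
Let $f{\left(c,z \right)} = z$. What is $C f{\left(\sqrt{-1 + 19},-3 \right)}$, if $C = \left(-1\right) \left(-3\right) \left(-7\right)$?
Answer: $63$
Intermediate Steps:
$C = -21$ ($C = 3 \left(-7\right) = -21$)
$C f{\left(\sqrt{-1 + 19},-3 \right)} = \left(-21\right) \left(-3\right) = 63$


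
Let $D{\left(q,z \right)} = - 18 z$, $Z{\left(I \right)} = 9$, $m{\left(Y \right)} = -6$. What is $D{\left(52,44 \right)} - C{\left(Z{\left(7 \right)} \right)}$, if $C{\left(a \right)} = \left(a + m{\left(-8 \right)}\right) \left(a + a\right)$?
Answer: $-846$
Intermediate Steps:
$C{\left(a \right)} = 2 a \left(-6 + a\right)$ ($C{\left(a \right)} = \left(a - 6\right) \left(a + a\right) = \left(-6 + a\right) 2 a = 2 a \left(-6 + a\right)$)
$D{\left(52,44 \right)} - C{\left(Z{\left(7 \right)} \right)} = \left(-18\right) 44 - 2 \cdot 9 \left(-6 + 9\right) = -792 - 2 \cdot 9 \cdot 3 = -792 - 54 = -846$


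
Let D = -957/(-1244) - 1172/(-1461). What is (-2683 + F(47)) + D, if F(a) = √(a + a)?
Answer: -4873453427/1817484 + √94 ≈ -2671.7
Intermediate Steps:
F(a) = √2*√a (F(a) = √(2*a) = √2*√a)
D = 2856145/1817484 (D = -957*(-1/1244) - 1172*(-1/1461) = 957/1244 + 1172/1461 = 2856145/1817484 ≈ 1.5715)
(-2683 + F(47)) + D = (-2683 + √2*√47) + 2856145/1817484 = (-2683 + √94) + 2856145/1817484 = -4873453427/1817484 + √94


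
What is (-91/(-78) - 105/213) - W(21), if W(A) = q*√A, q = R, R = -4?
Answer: 287/426 + 4*√21 ≈ 19.004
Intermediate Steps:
q = -4
W(A) = -4*√A
(-91/(-78) - 105/213) - W(21) = (-91/(-78) - 105/213) - (-4)*√21 = (-91*(-1/78) - 105*1/213) + 4*√21 = (7/6 - 35/71) + 4*√21 = 287/426 + 4*√21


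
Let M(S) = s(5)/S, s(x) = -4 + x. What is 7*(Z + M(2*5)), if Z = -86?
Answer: -6013/10 ≈ -601.30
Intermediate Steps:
M(S) = 1/S (M(S) = (-4 + 5)/S = 1/S)
7*(Z + M(2*5)) = 7*(-86 + 1/(2*5)) = 7*(-86 + 1/10) = 7*(-859/10) = -6013/10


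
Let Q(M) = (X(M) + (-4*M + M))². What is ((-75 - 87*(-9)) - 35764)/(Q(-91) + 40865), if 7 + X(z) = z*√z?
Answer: -17528*I/(-320975*I + 24206*√91) ≈ 0.035985 - 0.025888*I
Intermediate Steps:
X(z) = -7 + z^(3/2) (X(z) = -7 + z*√z = -7 + z^(3/2))
Q(M) = (-7 + M^(3/2) - 3*M)² (Q(M) = ((-7 + M^(3/2)) + (-4*M + M))² = ((-7 + M^(3/2)) - 3*M)² = (-7 + M^(3/2) - 3*M)²)
((-75 - 87*(-9)) - 35764)/(Q(-91) + 40865) = ((-75 - 87*(-9)) - 35764)/((7 - (-91)^(3/2) + 3*(-91))² + 40865) = ((-75 + 783) - 35764)/((7 - (-91)*I*√91 - 273)² + 40865) = (708 - 35764)/((7 + 91*I*√91 - 273)² + 40865) = -35056/((-266 + 91*I*√91)² + 40865) = -35056/(40865 + (-266 + 91*I*√91)²)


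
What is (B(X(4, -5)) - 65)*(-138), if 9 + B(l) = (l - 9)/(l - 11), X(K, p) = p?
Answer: 40365/4 ≈ 10091.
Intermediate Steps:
B(l) = -9 + (-9 + l)/(-11 + l) (B(l) = -9 + (l - 9)/(l - 11) = -9 + (-9 + l)/(-11 + l))
(B(X(4, -5)) - 65)*(-138) = (2*(45 - 4*(-5))/(-11 - 5) - 65)*(-138) = (2*(45 + 20)/(-16) - 65)*(-138) = (2*(-1/16)*65 - 65)*(-138) = (-65/8 - 65)*(-138) = -585/8*(-138) = 40365/4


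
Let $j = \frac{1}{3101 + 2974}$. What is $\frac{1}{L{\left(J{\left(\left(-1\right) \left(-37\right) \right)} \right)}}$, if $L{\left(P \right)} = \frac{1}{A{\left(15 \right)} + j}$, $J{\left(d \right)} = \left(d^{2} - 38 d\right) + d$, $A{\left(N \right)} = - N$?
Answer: $- \frac{91124}{6075} \approx -15.0$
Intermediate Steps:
$j = \frac{1}{6075} \approx 0.00016461$
$J{\left(d \right)} = d^{2} - 37 d$
$L{\left(P \right)} = - \frac{6075}{91124}$ ($L{\left(P \right)} = \frac{1}{\left(-1\right) 15 + \frac{1}{6075}} = \frac{1}{-15 + \frac{1}{6075}} = \frac{1}{- \frac{91124}{6075}} = - \frac{6075}{91124}$)
$\frac{1}{L{\left(J{\left(\left(-1\right) \left(-37\right) \right)} \right)}} = \frac{1}{- \frac{6075}{91124}} = - \frac{91124}{6075}$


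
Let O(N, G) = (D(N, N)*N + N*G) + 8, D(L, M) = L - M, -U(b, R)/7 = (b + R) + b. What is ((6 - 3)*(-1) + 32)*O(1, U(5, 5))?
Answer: -2813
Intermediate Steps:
U(b, R) = -14*b - 7*R (U(b, R) = -7*((b + R) + b) = -7*((R + b) + b) = -7*(R + 2*b) = -14*b - 7*R)
O(N, G) = 8 + G*N (O(N, G) = ((N - N)*N + N*G) + 8 = (0*N + G*N) + 8 = (0 + G*N) + 8 = G*N + 8 = 8 + G*N)
((6 - 3)*(-1) + 32)*O(1, U(5, 5)) = ((6 - 3)*(-1) + 32)*(8 + (-14*5 - 7*5)*1) = (3*(-1) + 32)*(8 + (-70 - 35)*1) = (-3 + 32)*(8 - 105*1) = 29*(8 - 105) = 29*(-97) = -2813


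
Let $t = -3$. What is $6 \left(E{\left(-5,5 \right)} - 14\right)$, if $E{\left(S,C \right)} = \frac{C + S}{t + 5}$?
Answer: $-84$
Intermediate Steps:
$E{\left(S,C \right)} = \frac{C}{2} + \frac{S}{2}$ ($E{\left(S,C \right)} = \frac{C + S}{-3 + 5} = \frac{C + S}{2} = \left(C + S\right) \frac{1}{2} = \frac{C}{2} + \frac{S}{2}$)
$6 \left(E{\left(-5,5 \right)} - 14\right) = 6 \left(\left(\frac{1}{2} \cdot 5 + \frac{1}{2} \left(-5\right)\right) - 14\right) = 6 \left(\left(\frac{5}{2} - \frac{5}{2}\right) - 14\right) = 6 \left(0 - 14\right) = 6 \left(-14\right) = -84$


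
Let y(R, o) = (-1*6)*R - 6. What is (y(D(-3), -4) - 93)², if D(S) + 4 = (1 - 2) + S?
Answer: 2601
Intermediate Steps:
D(S) = -5 + S (D(S) = -4 + ((1 - 2) + S) = -4 + (-1 + S) = -5 + S)
y(R, o) = -6 - 6*R (y(R, o) = -6*R - 6 = -6 - 6*R)
(y(D(-3), -4) - 93)² = ((-6 - 6*(-5 - 3)) - 93)² = ((-6 - 6*(-8)) - 93)² = ((-6 + 48) - 93)² = (42 - 93)² = (-51)² = 2601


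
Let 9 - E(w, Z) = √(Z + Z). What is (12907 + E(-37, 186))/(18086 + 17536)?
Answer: 6458/17811 - √93/17811 ≈ 0.36204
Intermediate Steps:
E(w, Z) = 9 - √2*√Z (E(w, Z) = 9 - √(Z + Z) = 9 - √(2*Z) = 9 - √2*√Z)
(12907 + E(-37, 186))/(18086 + 17536) = (12907 + (9 - √2*√186))/(18086 + 17536) = (12907 + (9 - 2*√93))/35622 = (12916 - 2*√93)*(1/35622) = 6458/17811 - √93/17811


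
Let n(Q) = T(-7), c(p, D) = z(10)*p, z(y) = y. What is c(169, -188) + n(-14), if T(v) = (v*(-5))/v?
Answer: 1685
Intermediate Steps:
c(p, D) = 10*p
T(v) = -5 (T(v) = (-5*v)/v = -5)
n(Q) = -5
c(169, -188) + n(-14) = 10*169 - 5 = 1690 - 5 = 1685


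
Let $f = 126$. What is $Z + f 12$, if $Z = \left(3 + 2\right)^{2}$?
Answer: $1537$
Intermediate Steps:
$Z = 25$ ($Z = 5^{2} = 25$)
$Z + f 12 = 25 + 126 \cdot 12 = 25 + 1512 = 1537$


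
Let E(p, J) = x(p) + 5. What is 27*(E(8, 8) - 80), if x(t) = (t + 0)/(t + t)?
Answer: -4023/2 ≈ -2011.5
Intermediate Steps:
x(t) = 1/2 (x(t) = t/((2*t)) = t*(1/(2*t)) = 1/2)
E(p, J) = 11/2 (E(p, J) = 1/2 + 5 = 11/2)
27*(E(8, 8) - 80) = 27*(11/2 - 80) = 27*(-149/2) = -4023/2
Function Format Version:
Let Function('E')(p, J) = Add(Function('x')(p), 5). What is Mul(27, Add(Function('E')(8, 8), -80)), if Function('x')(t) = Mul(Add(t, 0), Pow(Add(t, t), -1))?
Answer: Rational(-4023, 2) ≈ -2011.5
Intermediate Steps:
Function('x')(t) = Rational(1, 2) (Function('x')(t) = Mul(t, Pow(Mul(2, t), -1)) = Mul(t, Mul(Rational(1, 2), Pow(t, -1))) = Rational(1, 2))
Function('E')(p, J) = Rational(11, 2) (Function('E')(p, J) = Add(Rational(1, 2), 5) = Rational(11, 2))
Mul(27, Add(Function('E')(8, 8), -80)) = Mul(27, Add(Rational(11, 2), -80)) = Mul(27, Rational(-149, 2)) = Rational(-4023, 2)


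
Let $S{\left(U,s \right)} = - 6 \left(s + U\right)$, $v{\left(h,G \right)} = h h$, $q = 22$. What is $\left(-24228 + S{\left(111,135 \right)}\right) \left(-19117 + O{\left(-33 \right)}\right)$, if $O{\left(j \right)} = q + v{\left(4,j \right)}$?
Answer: $490406616$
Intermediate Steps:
$v{\left(h,G \right)} = h^{2}$
$S{\left(U,s \right)} = - 6 U - 6 s$ ($S{\left(U,s \right)} = - 6 \left(U + s\right) = - 6 U - 6 s$)
$O{\left(j \right)} = 38$ ($O{\left(j \right)} = 22 + 4^{2} = 22 + 16 = 38$)
$\left(-24228 + S{\left(111,135 \right)}\right) \left(-19117 + O{\left(-33 \right)}\right) = \left(-24228 - 1476\right) \left(-19117 + 38\right) = \left(-24228 - 1476\right) \left(-19079\right) = \left(-25704\right) \left(-19079\right) = 490406616$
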